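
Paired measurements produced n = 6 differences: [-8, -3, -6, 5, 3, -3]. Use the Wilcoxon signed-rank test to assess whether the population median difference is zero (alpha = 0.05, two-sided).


Step 1: Drop any zero differences (none here) and take |d_i|.
|d| = [8, 3, 6, 5, 3, 3]
Step 2: Midrank |d_i| (ties get averaged ranks).
ranks: |8|->6, |3|->2, |6|->5, |5|->4, |3|->2, |3|->2
Step 3: Attach original signs; sum ranks with positive sign and with negative sign.
W+ = 4 + 2 = 6
W- = 6 + 2 + 5 + 2 = 15
(Check: W+ + W- = 21 should equal n(n+1)/2 = 21.)
Step 4: Test statistic W = min(W+, W-) = 6.
Step 5: Ties in |d|, so use the tie-corrected normal approximation.
        E[W] = n(n+1)/4 = 6*7/4 = 10.5.
        Tie groups: |d|=3 (t=3); sum(t^3 - t) = 24.
        Var[W] = n(n+1)(2n+1)/24 - sum(t^3-t)/48 = 546/24 - 24/48 = 22.25.
        z = (W - E[W]) / sqrt(Var[W]) = (6 - 10.5) / 4.7170 = -0.9540.
        Two-sided p = 2*Phi(z) = 0.340085.
Step 6: alpha = 0.05. fail to reject H0.

W+ = 6, W- = 15, W = min = 6, p = 0.340085, fail to reject H0.


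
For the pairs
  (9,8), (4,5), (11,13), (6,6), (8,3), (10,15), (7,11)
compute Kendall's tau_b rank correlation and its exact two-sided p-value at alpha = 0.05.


Step 1: Enumerate the 21 unordered pairs (i,j) with i<j and classify each by sign(x_j-x_i) * sign(y_j-y_i).
  (1,2):dx=-5,dy=-3->C; (1,3):dx=+2,dy=+5->C; (1,4):dx=-3,dy=-2->C; (1,5):dx=-1,dy=-5->C
  (1,6):dx=+1,dy=+7->C; (1,7):dx=-2,dy=+3->D; (2,3):dx=+7,dy=+8->C; (2,4):dx=+2,dy=+1->C
  (2,5):dx=+4,dy=-2->D; (2,6):dx=+6,dy=+10->C; (2,7):dx=+3,dy=+6->C; (3,4):dx=-5,dy=-7->C
  (3,5):dx=-3,dy=-10->C; (3,6):dx=-1,dy=+2->D; (3,7):dx=-4,dy=-2->C; (4,5):dx=+2,dy=-3->D
  (4,6):dx=+4,dy=+9->C; (4,7):dx=+1,dy=+5->C; (5,6):dx=+2,dy=+12->C; (5,7):dx=-1,dy=+8->D
  (6,7):dx=-3,dy=-4->C
Step 2: C = 16, D = 5, total pairs = 21.
Step 3: tau = (C - D)/(n(n-1)/2) = (16 - 5)/21 = 0.523810.
Step 4: Exact two-sided p-value (enumerate n! = 5040 permutations of y under H0): p = 0.136111.
Step 5: alpha = 0.05. fail to reject H0.

tau_b = 0.5238 (C=16, D=5), p = 0.136111, fail to reject H0.


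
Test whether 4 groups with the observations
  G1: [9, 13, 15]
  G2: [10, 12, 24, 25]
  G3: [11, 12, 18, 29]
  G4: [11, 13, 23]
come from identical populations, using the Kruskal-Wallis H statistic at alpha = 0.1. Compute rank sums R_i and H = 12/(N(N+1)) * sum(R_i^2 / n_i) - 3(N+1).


Step 1: Combine all N = 14 observations and assign midranks.
sorted (value, group, rank): (9,G1,1), (10,G2,2), (11,G3,3.5), (11,G4,3.5), (12,G2,5.5), (12,G3,5.5), (13,G1,7.5), (13,G4,7.5), (15,G1,9), (18,G3,10), (23,G4,11), (24,G2,12), (25,G2,13), (29,G3,14)
Step 2: Sum ranks within each group.
R_1 = 17.5 (n_1 = 3)
R_2 = 32.5 (n_2 = 4)
R_3 = 33 (n_3 = 4)
R_4 = 22 (n_4 = 3)
Step 3: H = 12/(N(N+1)) * sum(R_i^2/n_i) - 3(N+1)
     = 12/(14*15) * (17.5^2/3 + 32.5^2/4 + 33^2/4 + 22^2/3) - 3*15
     = 0.057143 * 799.729 - 45
     = 0.698810.
Step 4: Ties present; correction factor C = 1 - 18/(14^3 - 14) = 0.993407. Corrected H = 0.698810 / 0.993407 = 0.703448.
Step 5: Under H0, H ~ chi^2(3); p-value = 0.872393.
Step 6: alpha = 0.1. fail to reject H0.

H = 0.7034, df = 3, p = 0.872393, fail to reject H0.


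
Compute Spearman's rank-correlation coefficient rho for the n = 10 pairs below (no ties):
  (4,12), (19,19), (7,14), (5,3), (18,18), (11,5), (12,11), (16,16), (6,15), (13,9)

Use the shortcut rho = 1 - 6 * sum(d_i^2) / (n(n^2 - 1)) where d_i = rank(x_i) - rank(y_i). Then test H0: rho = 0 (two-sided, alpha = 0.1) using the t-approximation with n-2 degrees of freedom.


Step 1: Rank x and y separately (midranks; no ties here).
rank(x): 4->1, 19->10, 7->4, 5->2, 18->9, 11->5, 12->6, 16->8, 6->3, 13->7
rank(y): 12->5, 19->10, 14->6, 3->1, 18->9, 5->2, 11->4, 16->8, 15->7, 9->3
Step 2: d_i = R_x(i) - R_y(i); compute d_i^2.
  (1-5)^2=16, (10-10)^2=0, (4-6)^2=4, (2-1)^2=1, (9-9)^2=0, (5-2)^2=9, (6-4)^2=4, (8-8)^2=0, (3-7)^2=16, (7-3)^2=16
sum(d^2) = 66.
Step 3: rho = 1 - 6*66 / (10*(10^2 - 1)) = 1 - 396/990 = 0.600000.
Step 4: Under H0, t = rho * sqrt((n-2)/(1-rho^2)) = 2.1213 ~ t(8).
Step 5: Two-sided p-value from the t-distribution with 8 df = 0.066688.
Step 6: alpha = 0.1. reject H0.

rho = 0.6000, p = 0.066688, reject H0 at alpha = 0.1.


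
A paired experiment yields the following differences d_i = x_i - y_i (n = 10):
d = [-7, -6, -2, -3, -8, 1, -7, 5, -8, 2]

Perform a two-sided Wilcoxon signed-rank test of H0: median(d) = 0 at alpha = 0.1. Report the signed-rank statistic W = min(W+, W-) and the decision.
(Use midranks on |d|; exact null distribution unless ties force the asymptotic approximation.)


Step 1: Drop any zero differences (none here) and take |d_i|.
|d| = [7, 6, 2, 3, 8, 1, 7, 5, 8, 2]
Step 2: Midrank |d_i| (ties get averaged ranks).
ranks: |7|->7.5, |6|->6, |2|->2.5, |3|->4, |8|->9.5, |1|->1, |7|->7.5, |5|->5, |8|->9.5, |2|->2.5
Step 3: Attach original signs; sum ranks with positive sign and with negative sign.
W+ = 1 + 5 + 2.5 = 8.5
W- = 7.5 + 6 + 2.5 + 4 + 9.5 + 7.5 + 9.5 = 46.5
(Check: W+ + W- = 55 should equal n(n+1)/2 = 55.)
Step 4: Test statistic W = min(W+, W-) = 8.5.
Step 5: Ties in |d|, so use the tie-corrected normal approximation.
        E[W] = n(n+1)/4 = 10*11/4 = 27.5.
        Tie groups: |d|=2 (t=2), |d|=7 (t=2), |d|=8 (t=2); sum(t^3 - t) = 18.
        Var[W] = n(n+1)(2n+1)/24 - sum(t^3-t)/48 = 2310/24 - 18/48 = 95.875.
        z = (W - E[W]) / sqrt(Var[W]) = (8.5 - 27.5) / 9.7916 = -1.9404.
        Two-sided p = 2*Phi(z) = 0.052326.
Step 6: alpha = 0.1. reject H0.

W+ = 8.5, W- = 46.5, W = min = 8.5, p = 0.052326, reject H0.


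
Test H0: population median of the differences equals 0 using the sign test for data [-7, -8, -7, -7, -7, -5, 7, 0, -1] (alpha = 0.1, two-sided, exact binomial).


Step 1: Discard zero differences. Original n = 9; n_eff = number of nonzero differences = 8.
Nonzero differences (with sign): -7, -8, -7, -7, -7, -5, +7, -1
Step 2: Count signs: positive = 1, negative = 7.
Step 3: Under H0: P(positive) = 0.5, so the number of positives S ~ Bin(8, 0.5).
Step 4: Two-sided exact p-value = sum of Bin(8,0.5) probabilities at or below the observed probability = 0.070312.
Step 5: alpha = 0.1. reject H0.

n_eff = 8, pos = 1, neg = 7, p = 0.070312, reject H0.


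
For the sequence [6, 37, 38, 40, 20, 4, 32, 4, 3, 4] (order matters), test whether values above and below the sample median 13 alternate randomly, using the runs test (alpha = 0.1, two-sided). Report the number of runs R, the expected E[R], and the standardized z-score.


Step 1: Compute median = 13; label A = above, B = below.
Labels in order: BAAAABABBB  (n_A = 5, n_B = 5)
Step 2: Count runs R = 5.
Step 3: Under H0 (random ordering), E[R] = 2*n_A*n_B/(n_A+n_B) + 1 = 2*5*5/10 + 1 = 6.0000.
        Var[R] = 2*n_A*n_B*(2*n_A*n_B - n_A - n_B) / ((n_A+n_B)^2 * (n_A+n_B-1)) = 2000/900 = 2.2222.
        SD[R] = 1.4907.
Step 4: Continuity-corrected z = (R + 0.5 - E[R]) / SD[R] = (5 + 0.5 - 6.0000) / 1.4907 = -0.3354.
Step 5: Two-sided p-value via normal approximation = 2*(1 - Phi(|z|)) = 0.737316.
Step 6: alpha = 0.1. fail to reject H0.

R = 5, z = -0.3354, p = 0.737316, fail to reject H0.


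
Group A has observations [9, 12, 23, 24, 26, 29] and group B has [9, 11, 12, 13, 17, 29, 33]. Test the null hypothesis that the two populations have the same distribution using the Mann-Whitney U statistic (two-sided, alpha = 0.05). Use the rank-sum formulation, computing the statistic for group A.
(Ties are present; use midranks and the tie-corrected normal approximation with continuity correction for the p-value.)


Step 1: Combine and sort all 13 observations; assign midranks.
sorted (value, group): (9,X), (9,Y), (11,Y), (12,X), (12,Y), (13,Y), (17,Y), (23,X), (24,X), (26,X), (29,X), (29,Y), (33,Y)
ranks: 9->1.5, 9->1.5, 11->3, 12->4.5, 12->4.5, 13->6, 17->7, 23->8, 24->9, 26->10, 29->11.5, 29->11.5, 33->13
Step 2: Rank sum for X: R1 = 1.5 + 4.5 + 8 + 9 + 10 + 11.5 = 44.5.
Step 3: U_X = R1 - n1(n1+1)/2 = 44.5 - 6*7/2 = 44.5 - 21 = 23.5.
       U_Y = n1*n2 - U_X = 42 - 23.5 = 18.5.
Step 4: Ties are present, so use the tie-corrected normal approximation (with continuity correction) for the p-value.
Step 5: p-value = 0.774190; compare to alpha = 0.05. fail to reject H0.

U_X = 23.5, p = 0.774190, fail to reject H0 at alpha = 0.05.


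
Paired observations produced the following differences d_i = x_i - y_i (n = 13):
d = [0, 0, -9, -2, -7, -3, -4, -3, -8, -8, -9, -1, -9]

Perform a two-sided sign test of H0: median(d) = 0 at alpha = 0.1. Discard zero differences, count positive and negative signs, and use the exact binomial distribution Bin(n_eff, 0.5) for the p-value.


Step 1: Discard zero differences. Original n = 13; n_eff = number of nonzero differences = 11.
Nonzero differences (with sign): -9, -2, -7, -3, -4, -3, -8, -8, -9, -1, -9
Step 2: Count signs: positive = 0, negative = 11.
Step 3: Under H0: P(positive) = 0.5, so the number of positives S ~ Bin(11, 0.5).
Step 4: Two-sided exact p-value = sum of Bin(11,0.5) probabilities at or below the observed probability = 0.000977.
Step 5: alpha = 0.1. reject H0.

n_eff = 11, pos = 0, neg = 11, p = 0.000977, reject H0.


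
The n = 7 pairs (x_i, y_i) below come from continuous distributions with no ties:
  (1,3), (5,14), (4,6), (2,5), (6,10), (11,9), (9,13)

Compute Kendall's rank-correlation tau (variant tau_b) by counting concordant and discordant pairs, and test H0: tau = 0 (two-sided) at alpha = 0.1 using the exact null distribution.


Step 1: Enumerate the 21 unordered pairs (i,j) with i<j and classify each by sign(x_j-x_i) * sign(y_j-y_i).
  (1,2):dx=+4,dy=+11->C; (1,3):dx=+3,dy=+3->C; (1,4):dx=+1,dy=+2->C; (1,5):dx=+5,dy=+7->C
  (1,6):dx=+10,dy=+6->C; (1,7):dx=+8,dy=+10->C; (2,3):dx=-1,dy=-8->C; (2,4):dx=-3,dy=-9->C
  (2,5):dx=+1,dy=-4->D; (2,6):dx=+6,dy=-5->D; (2,7):dx=+4,dy=-1->D; (3,4):dx=-2,dy=-1->C
  (3,5):dx=+2,dy=+4->C; (3,6):dx=+7,dy=+3->C; (3,7):dx=+5,dy=+7->C; (4,5):dx=+4,dy=+5->C
  (4,6):dx=+9,dy=+4->C; (4,7):dx=+7,dy=+8->C; (5,6):dx=+5,dy=-1->D; (5,7):dx=+3,dy=+3->C
  (6,7):dx=-2,dy=+4->D
Step 2: C = 16, D = 5, total pairs = 21.
Step 3: tau = (C - D)/(n(n-1)/2) = (16 - 5)/21 = 0.523810.
Step 4: Exact two-sided p-value (enumerate n! = 5040 permutations of y under H0): p = 0.136111.
Step 5: alpha = 0.1. fail to reject H0.

tau_b = 0.5238 (C=16, D=5), p = 0.136111, fail to reject H0.


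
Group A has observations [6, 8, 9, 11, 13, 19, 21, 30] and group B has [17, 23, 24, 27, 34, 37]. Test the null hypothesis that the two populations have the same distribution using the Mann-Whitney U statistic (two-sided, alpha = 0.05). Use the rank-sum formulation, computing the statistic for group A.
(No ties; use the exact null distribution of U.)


Step 1: Combine and sort all 14 observations; assign midranks.
sorted (value, group): (6,X), (8,X), (9,X), (11,X), (13,X), (17,Y), (19,X), (21,X), (23,Y), (24,Y), (27,Y), (30,X), (34,Y), (37,Y)
ranks: 6->1, 8->2, 9->3, 11->4, 13->5, 17->6, 19->7, 21->8, 23->9, 24->10, 27->11, 30->12, 34->13, 37->14
Step 2: Rank sum for X: R1 = 1 + 2 + 3 + 4 + 5 + 7 + 8 + 12 = 42.
Step 3: U_X = R1 - n1(n1+1)/2 = 42 - 8*9/2 = 42 - 36 = 6.
       U_Y = n1*n2 - U_X = 48 - 6 = 42.
Step 4: No ties, so the exact null distribution of U (based on enumerating the C(14,8) = 3003 equally likely rank assignments) gives the two-sided p-value.
Step 5: p-value = 0.019980; compare to alpha = 0.05. reject H0.

U_X = 6, p = 0.019980, reject H0 at alpha = 0.05.


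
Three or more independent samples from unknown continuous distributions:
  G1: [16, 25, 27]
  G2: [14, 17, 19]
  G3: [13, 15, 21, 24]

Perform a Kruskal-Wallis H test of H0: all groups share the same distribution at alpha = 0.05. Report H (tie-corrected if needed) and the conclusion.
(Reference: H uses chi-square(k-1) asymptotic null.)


Step 1: Combine all N = 10 observations and assign midranks.
sorted (value, group, rank): (13,G3,1), (14,G2,2), (15,G3,3), (16,G1,4), (17,G2,5), (19,G2,6), (21,G3,7), (24,G3,8), (25,G1,9), (27,G1,10)
Step 2: Sum ranks within each group.
R_1 = 23 (n_1 = 3)
R_2 = 13 (n_2 = 3)
R_3 = 19 (n_3 = 4)
Step 3: H = 12/(N(N+1)) * sum(R_i^2/n_i) - 3(N+1)
     = 12/(10*11) * (23^2/3 + 13^2/3 + 19^2/4) - 3*11
     = 0.109091 * 322.917 - 33
     = 2.227273.
Step 4: No ties, so H is used without correction.
Step 5: Under H0, H ~ chi^2(2); p-value = 0.328363.
Step 6: alpha = 0.05. fail to reject H0.

H = 2.2273, df = 2, p = 0.328363, fail to reject H0.


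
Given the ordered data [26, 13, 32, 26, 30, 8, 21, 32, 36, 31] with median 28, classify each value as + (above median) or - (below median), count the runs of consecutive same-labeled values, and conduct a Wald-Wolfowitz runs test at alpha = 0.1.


Step 1: Compute median = 28; label A = above, B = below.
Labels in order: BBABABBAAA  (n_A = 5, n_B = 5)
Step 2: Count runs R = 6.
Step 3: Under H0 (random ordering), E[R] = 2*n_A*n_B/(n_A+n_B) + 1 = 2*5*5/10 + 1 = 6.0000.
        Var[R] = 2*n_A*n_B*(2*n_A*n_B - n_A - n_B) / ((n_A+n_B)^2 * (n_A+n_B-1)) = 2000/900 = 2.2222.
        SD[R] = 1.4907.
Step 4: R = E[R], so z = 0 with no continuity correction.
Step 5: Two-sided p-value via normal approximation = 2*(1 - Phi(|z|)) = 1.000000.
Step 6: alpha = 0.1. fail to reject H0.

R = 6, z = 0.0000, p = 1.000000, fail to reject H0.


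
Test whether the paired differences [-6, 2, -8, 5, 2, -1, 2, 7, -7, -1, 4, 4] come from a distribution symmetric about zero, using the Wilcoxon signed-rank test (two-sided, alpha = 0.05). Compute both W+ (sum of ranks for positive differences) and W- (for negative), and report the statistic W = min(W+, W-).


Step 1: Drop any zero differences (none here) and take |d_i|.
|d| = [6, 2, 8, 5, 2, 1, 2, 7, 7, 1, 4, 4]
Step 2: Midrank |d_i| (ties get averaged ranks).
ranks: |6|->9, |2|->4, |8|->12, |5|->8, |2|->4, |1|->1.5, |2|->4, |7|->10.5, |7|->10.5, |1|->1.5, |4|->6.5, |4|->6.5
Step 3: Attach original signs; sum ranks with positive sign and with negative sign.
W+ = 4 + 8 + 4 + 4 + 10.5 + 6.5 + 6.5 = 43.5
W- = 9 + 12 + 1.5 + 10.5 + 1.5 = 34.5
(Check: W+ + W- = 78 should equal n(n+1)/2 = 78.)
Step 4: Test statistic W = min(W+, W-) = 34.5.
Step 5: Ties in |d|, so use the tie-corrected normal approximation.
        E[W] = n(n+1)/4 = 12*13/4 = 39.
        Tie groups: |d|=1 (t=2), |d|=2 (t=3), |d|=4 (t=2), |d|=7 (t=2); sum(t^3 - t) = 42.
        Var[W] = n(n+1)(2n+1)/24 - sum(t^3-t)/48 = 3900/24 - 42/48 = 161.625.
        z = (W - E[W]) / sqrt(Var[W]) = (34.5 - 39) / 12.7132 = -0.3540.
        Two-sided p = 2*Phi(z) = 0.723366.
Step 6: alpha = 0.05. fail to reject H0.

W+ = 43.5, W- = 34.5, W = min = 34.5, p = 0.723366, fail to reject H0.


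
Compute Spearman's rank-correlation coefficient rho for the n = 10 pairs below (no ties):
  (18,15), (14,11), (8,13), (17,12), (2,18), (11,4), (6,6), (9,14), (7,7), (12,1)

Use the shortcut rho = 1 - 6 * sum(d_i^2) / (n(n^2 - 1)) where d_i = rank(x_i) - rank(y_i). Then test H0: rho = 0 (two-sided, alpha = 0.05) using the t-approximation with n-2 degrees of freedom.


Step 1: Rank x and y separately (midranks; no ties here).
rank(x): 18->10, 14->8, 8->4, 17->9, 2->1, 11->6, 6->2, 9->5, 7->3, 12->7
rank(y): 15->9, 11->5, 13->7, 12->6, 18->10, 4->2, 6->3, 14->8, 7->4, 1->1
Step 2: d_i = R_x(i) - R_y(i); compute d_i^2.
  (10-9)^2=1, (8-5)^2=9, (4-7)^2=9, (9-6)^2=9, (1-10)^2=81, (6-2)^2=16, (2-3)^2=1, (5-8)^2=9, (3-4)^2=1, (7-1)^2=36
sum(d^2) = 172.
Step 3: rho = 1 - 6*172 / (10*(10^2 - 1)) = 1 - 1032/990 = -0.042424.
Step 4: Under H0, t = rho * sqrt((n-2)/(1-rho^2)) = -0.1201 ~ t(8).
Step 5: Two-sided p-value from the t-distribution with 8 df = 0.907364.
Step 6: alpha = 0.05. fail to reject H0.

rho = -0.0424, p = 0.907364, fail to reject H0 at alpha = 0.05.


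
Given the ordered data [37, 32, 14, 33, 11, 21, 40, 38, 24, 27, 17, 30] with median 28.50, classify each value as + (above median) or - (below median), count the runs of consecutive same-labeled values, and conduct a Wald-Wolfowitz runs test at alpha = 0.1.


Step 1: Compute median = 28.50; label A = above, B = below.
Labels in order: AABABBAABBBA  (n_A = 6, n_B = 6)
Step 2: Count runs R = 7.
Step 3: Under H0 (random ordering), E[R] = 2*n_A*n_B/(n_A+n_B) + 1 = 2*6*6/12 + 1 = 7.0000.
        Var[R] = 2*n_A*n_B*(2*n_A*n_B - n_A - n_B) / ((n_A+n_B)^2 * (n_A+n_B-1)) = 4320/1584 = 2.7273.
        SD[R] = 1.6514.
Step 4: R = E[R], so z = 0 with no continuity correction.
Step 5: Two-sided p-value via normal approximation = 2*(1 - Phi(|z|)) = 1.000000.
Step 6: alpha = 0.1. fail to reject H0.

R = 7, z = 0.0000, p = 1.000000, fail to reject H0.


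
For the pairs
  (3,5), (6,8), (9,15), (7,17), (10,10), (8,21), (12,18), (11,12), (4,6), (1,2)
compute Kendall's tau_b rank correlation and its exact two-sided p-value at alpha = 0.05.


Step 1: Enumerate the 45 unordered pairs (i,j) with i<j and classify each by sign(x_j-x_i) * sign(y_j-y_i).
  (1,2):dx=+3,dy=+3->C; (1,3):dx=+6,dy=+10->C; (1,4):dx=+4,dy=+12->C; (1,5):dx=+7,dy=+5->C
  (1,6):dx=+5,dy=+16->C; (1,7):dx=+9,dy=+13->C; (1,8):dx=+8,dy=+7->C; (1,9):dx=+1,dy=+1->C
  (1,10):dx=-2,dy=-3->C; (2,3):dx=+3,dy=+7->C; (2,4):dx=+1,dy=+9->C; (2,5):dx=+4,dy=+2->C
  (2,6):dx=+2,dy=+13->C; (2,7):dx=+6,dy=+10->C; (2,8):dx=+5,dy=+4->C; (2,9):dx=-2,dy=-2->C
  (2,10):dx=-5,dy=-6->C; (3,4):dx=-2,dy=+2->D; (3,5):dx=+1,dy=-5->D; (3,6):dx=-1,dy=+6->D
  (3,7):dx=+3,dy=+3->C; (3,8):dx=+2,dy=-3->D; (3,9):dx=-5,dy=-9->C; (3,10):dx=-8,dy=-13->C
  (4,5):dx=+3,dy=-7->D; (4,6):dx=+1,dy=+4->C; (4,7):dx=+5,dy=+1->C; (4,8):dx=+4,dy=-5->D
  (4,9):dx=-3,dy=-11->C; (4,10):dx=-6,dy=-15->C; (5,6):dx=-2,dy=+11->D; (5,7):dx=+2,dy=+8->C
  (5,8):dx=+1,dy=+2->C; (5,9):dx=-6,dy=-4->C; (5,10):dx=-9,dy=-8->C; (6,7):dx=+4,dy=-3->D
  (6,8):dx=+3,dy=-9->D; (6,9):dx=-4,dy=-15->C; (6,10):dx=-7,dy=-19->C; (7,8):dx=-1,dy=-6->C
  (7,9):dx=-8,dy=-12->C; (7,10):dx=-11,dy=-16->C; (8,9):dx=-7,dy=-6->C; (8,10):dx=-10,dy=-10->C
  (9,10):dx=-3,dy=-4->C
Step 2: C = 36, D = 9, total pairs = 45.
Step 3: tau = (C - D)/(n(n-1)/2) = (36 - 9)/45 = 0.600000.
Step 4: Exact two-sided p-value (enumerate n! = 3628800 permutations of y under H0): p = 0.016666.
Step 5: alpha = 0.05. reject H0.

tau_b = 0.6000 (C=36, D=9), p = 0.016666, reject H0.


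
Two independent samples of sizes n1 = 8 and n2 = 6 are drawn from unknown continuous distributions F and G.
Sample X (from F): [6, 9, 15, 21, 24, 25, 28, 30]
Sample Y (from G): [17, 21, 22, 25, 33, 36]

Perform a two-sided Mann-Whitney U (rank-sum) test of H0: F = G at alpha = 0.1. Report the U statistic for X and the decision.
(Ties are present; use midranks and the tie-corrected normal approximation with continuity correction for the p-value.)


Step 1: Combine and sort all 14 observations; assign midranks.
sorted (value, group): (6,X), (9,X), (15,X), (17,Y), (21,X), (21,Y), (22,Y), (24,X), (25,X), (25,Y), (28,X), (30,X), (33,Y), (36,Y)
ranks: 6->1, 9->2, 15->3, 17->4, 21->5.5, 21->5.5, 22->7, 24->8, 25->9.5, 25->9.5, 28->11, 30->12, 33->13, 36->14
Step 2: Rank sum for X: R1 = 1 + 2 + 3 + 5.5 + 8 + 9.5 + 11 + 12 = 52.
Step 3: U_X = R1 - n1(n1+1)/2 = 52 - 8*9/2 = 52 - 36 = 16.
       U_Y = n1*n2 - U_X = 48 - 16 = 32.
Step 4: Ties are present, so use the tie-corrected normal approximation (with continuity correction) for the p-value.
Step 5: p-value = 0.331857; compare to alpha = 0.1. fail to reject H0.

U_X = 16, p = 0.331857, fail to reject H0 at alpha = 0.1.


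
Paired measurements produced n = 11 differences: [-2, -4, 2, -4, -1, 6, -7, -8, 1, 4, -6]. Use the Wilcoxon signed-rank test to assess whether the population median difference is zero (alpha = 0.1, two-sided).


Step 1: Drop any zero differences (none here) and take |d_i|.
|d| = [2, 4, 2, 4, 1, 6, 7, 8, 1, 4, 6]
Step 2: Midrank |d_i| (ties get averaged ranks).
ranks: |2|->3.5, |4|->6, |2|->3.5, |4|->6, |1|->1.5, |6|->8.5, |7|->10, |8|->11, |1|->1.5, |4|->6, |6|->8.5
Step 3: Attach original signs; sum ranks with positive sign and with negative sign.
W+ = 3.5 + 8.5 + 1.5 + 6 = 19.5
W- = 3.5 + 6 + 6 + 1.5 + 10 + 11 + 8.5 = 46.5
(Check: W+ + W- = 66 should equal n(n+1)/2 = 66.)
Step 4: Test statistic W = min(W+, W-) = 19.5.
Step 5: Ties in |d|, so use the tie-corrected normal approximation.
        E[W] = n(n+1)/4 = 11*12/4 = 33.
        Tie groups: |d|=1 (t=2), |d|=2 (t=2), |d|=4 (t=3), |d|=6 (t=2); sum(t^3 - t) = 42.
        Var[W] = n(n+1)(2n+1)/24 - sum(t^3-t)/48 = 3036/24 - 42/48 = 125.625.
        z = (W - E[W]) / sqrt(Var[W]) = (19.5 - 33) / 11.2083 = -1.2045.
        Two-sided p = 2*Phi(z) = 0.228408.
Step 6: alpha = 0.1. fail to reject H0.

W+ = 19.5, W- = 46.5, W = min = 19.5, p = 0.228408, fail to reject H0.


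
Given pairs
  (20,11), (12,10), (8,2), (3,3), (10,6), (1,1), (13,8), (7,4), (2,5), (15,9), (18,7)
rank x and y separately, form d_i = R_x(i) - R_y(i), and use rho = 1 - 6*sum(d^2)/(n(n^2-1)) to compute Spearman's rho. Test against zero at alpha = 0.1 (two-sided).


Step 1: Rank x and y separately (midranks; no ties here).
rank(x): 20->11, 12->7, 8->5, 3->3, 10->6, 1->1, 13->8, 7->4, 2->2, 15->9, 18->10
rank(y): 11->11, 10->10, 2->2, 3->3, 6->6, 1->1, 8->8, 4->4, 5->5, 9->9, 7->7
Step 2: d_i = R_x(i) - R_y(i); compute d_i^2.
  (11-11)^2=0, (7-10)^2=9, (5-2)^2=9, (3-3)^2=0, (6-6)^2=0, (1-1)^2=0, (8-8)^2=0, (4-4)^2=0, (2-5)^2=9, (9-9)^2=0, (10-7)^2=9
sum(d^2) = 36.
Step 3: rho = 1 - 6*36 / (11*(11^2 - 1)) = 1 - 216/1320 = 0.836364.
Step 4: Under H0, t = rho * sqrt((n-2)/(1-rho^2)) = 4.5772 ~ t(9).
Step 5: Two-sided p-value from the t-distribution with 9 df = 0.001333.
Step 6: alpha = 0.1. reject H0.

rho = 0.8364, p = 0.001333, reject H0 at alpha = 0.1.


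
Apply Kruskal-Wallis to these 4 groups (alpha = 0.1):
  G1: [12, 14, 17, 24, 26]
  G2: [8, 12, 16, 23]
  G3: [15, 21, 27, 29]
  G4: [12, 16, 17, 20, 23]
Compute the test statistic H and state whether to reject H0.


Step 1: Combine all N = 18 observations and assign midranks.
sorted (value, group, rank): (8,G2,1), (12,G1,3), (12,G2,3), (12,G4,3), (14,G1,5), (15,G3,6), (16,G2,7.5), (16,G4,7.5), (17,G1,9.5), (17,G4,9.5), (20,G4,11), (21,G3,12), (23,G2,13.5), (23,G4,13.5), (24,G1,15), (26,G1,16), (27,G3,17), (29,G3,18)
Step 2: Sum ranks within each group.
R_1 = 48.5 (n_1 = 5)
R_2 = 25 (n_2 = 4)
R_3 = 53 (n_3 = 4)
R_4 = 44.5 (n_4 = 5)
Step 3: H = 12/(N(N+1)) * sum(R_i^2/n_i) - 3(N+1)
     = 12/(18*19) * (48.5^2/5 + 25^2/4 + 53^2/4 + 44.5^2/5) - 3*19
     = 0.035088 * 1725 - 57
     = 3.526316.
Step 4: Ties present; correction factor C = 1 - 42/(18^3 - 18) = 0.992776. Corrected H = 3.526316 / 0.992776 = 3.551975.
Step 5: Under H0, H ~ chi^2(3); p-value = 0.314083.
Step 6: alpha = 0.1. fail to reject H0.

H = 3.5520, df = 3, p = 0.314083, fail to reject H0.


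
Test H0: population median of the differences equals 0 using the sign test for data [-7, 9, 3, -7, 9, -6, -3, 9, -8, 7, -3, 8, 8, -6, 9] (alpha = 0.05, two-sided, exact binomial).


Step 1: Discard zero differences. Original n = 15; n_eff = number of nonzero differences = 15.
Nonzero differences (with sign): -7, +9, +3, -7, +9, -6, -3, +9, -8, +7, -3, +8, +8, -6, +9
Step 2: Count signs: positive = 8, negative = 7.
Step 3: Under H0: P(positive) = 0.5, so the number of positives S ~ Bin(15, 0.5).
Step 4: Two-sided exact p-value = sum of Bin(15,0.5) probabilities at or below the observed probability = 1.000000.
Step 5: alpha = 0.05. fail to reject H0.

n_eff = 15, pos = 8, neg = 7, p = 1.000000, fail to reject H0.


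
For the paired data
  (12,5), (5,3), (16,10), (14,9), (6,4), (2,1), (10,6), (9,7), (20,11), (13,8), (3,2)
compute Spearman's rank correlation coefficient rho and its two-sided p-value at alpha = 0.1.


Step 1: Rank x and y separately (midranks; no ties here).
rank(x): 12->7, 5->3, 16->10, 14->9, 6->4, 2->1, 10->6, 9->5, 20->11, 13->8, 3->2
rank(y): 5->5, 3->3, 10->10, 9->9, 4->4, 1->1, 6->6, 7->7, 11->11, 8->8, 2->2
Step 2: d_i = R_x(i) - R_y(i); compute d_i^2.
  (7-5)^2=4, (3-3)^2=0, (10-10)^2=0, (9-9)^2=0, (4-4)^2=0, (1-1)^2=0, (6-6)^2=0, (5-7)^2=4, (11-11)^2=0, (8-8)^2=0, (2-2)^2=0
sum(d^2) = 8.
Step 3: rho = 1 - 6*8 / (11*(11^2 - 1)) = 1 - 48/1320 = 0.963636.
Step 4: Under H0, t = rho * sqrt((n-2)/(1-rho^2)) = 10.8186 ~ t(9).
Step 5: Two-sided p-value from the t-distribution with 9 df = 0.000002.
Step 6: alpha = 0.1. reject H0.

rho = 0.9636, p = 0.000002, reject H0 at alpha = 0.1.


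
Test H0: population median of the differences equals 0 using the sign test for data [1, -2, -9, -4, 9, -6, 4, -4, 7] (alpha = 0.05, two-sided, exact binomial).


Step 1: Discard zero differences. Original n = 9; n_eff = number of nonzero differences = 9.
Nonzero differences (with sign): +1, -2, -9, -4, +9, -6, +4, -4, +7
Step 2: Count signs: positive = 4, negative = 5.
Step 3: Under H0: P(positive) = 0.5, so the number of positives S ~ Bin(9, 0.5).
Step 4: Two-sided exact p-value = sum of Bin(9,0.5) probabilities at or below the observed probability = 1.000000.
Step 5: alpha = 0.05. fail to reject H0.

n_eff = 9, pos = 4, neg = 5, p = 1.000000, fail to reject H0.


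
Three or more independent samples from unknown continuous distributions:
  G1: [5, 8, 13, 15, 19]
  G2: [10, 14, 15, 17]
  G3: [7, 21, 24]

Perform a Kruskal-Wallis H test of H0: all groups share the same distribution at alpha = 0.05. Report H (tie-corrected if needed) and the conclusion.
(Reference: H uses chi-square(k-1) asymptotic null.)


Step 1: Combine all N = 12 observations and assign midranks.
sorted (value, group, rank): (5,G1,1), (7,G3,2), (8,G1,3), (10,G2,4), (13,G1,5), (14,G2,6), (15,G1,7.5), (15,G2,7.5), (17,G2,9), (19,G1,10), (21,G3,11), (24,G3,12)
Step 2: Sum ranks within each group.
R_1 = 26.5 (n_1 = 5)
R_2 = 26.5 (n_2 = 4)
R_3 = 25 (n_3 = 3)
Step 3: H = 12/(N(N+1)) * sum(R_i^2/n_i) - 3(N+1)
     = 12/(12*13) * (26.5^2/5 + 26.5^2/4 + 25^2/3) - 3*13
     = 0.076923 * 524.346 - 39
     = 1.334295.
Step 4: Ties present; correction factor C = 1 - 6/(12^3 - 12) = 0.996503. Corrected H = 1.334295 / 0.996503 = 1.338977.
Step 5: Under H0, H ~ chi^2(2); p-value = 0.511970.
Step 6: alpha = 0.05. fail to reject H0.

H = 1.3390, df = 2, p = 0.511970, fail to reject H0.


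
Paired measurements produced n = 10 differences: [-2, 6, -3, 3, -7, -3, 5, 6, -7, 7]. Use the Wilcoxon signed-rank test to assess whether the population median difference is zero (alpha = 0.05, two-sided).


Step 1: Drop any zero differences (none here) and take |d_i|.
|d| = [2, 6, 3, 3, 7, 3, 5, 6, 7, 7]
Step 2: Midrank |d_i| (ties get averaged ranks).
ranks: |2|->1, |6|->6.5, |3|->3, |3|->3, |7|->9, |3|->3, |5|->5, |6|->6.5, |7|->9, |7|->9
Step 3: Attach original signs; sum ranks with positive sign and with negative sign.
W+ = 6.5 + 3 + 5 + 6.5 + 9 = 30
W- = 1 + 3 + 9 + 3 + 9 = 25
(Check: W+ + W- = 55 should equal n(n+1)/2 = 55.)
Step 4: Test statistic W = min(W+, W-) = 25.
Step 5: Ties in |d|, so use the tie-corrected normal approximation.
        E[W] = n(n+1)/4 = 10*11/4 = 27.5.
        Tie groups: |d|=3 (t=3), |d|=6 (t=2), |d|=7 (t=3); sum(t^3 - t) = 54.
        Var[W] = n(n+1)(2n+1)/24 - sum(t^3-t)/48 = 2310/24 - 54/48 = 95.125.
        z = (W - E[W]) / sqrt(Var[W]) = (25 - 27.5) / 9.7532 = -0.2563.
        Two-sided p = 2*Phi(z) = 0.797699.
Step 6: alpha = 0.05. fail to reject H0.

W+ = 30, W- = 25, W = min = 25, p = 0.797699, fail to reject H0.


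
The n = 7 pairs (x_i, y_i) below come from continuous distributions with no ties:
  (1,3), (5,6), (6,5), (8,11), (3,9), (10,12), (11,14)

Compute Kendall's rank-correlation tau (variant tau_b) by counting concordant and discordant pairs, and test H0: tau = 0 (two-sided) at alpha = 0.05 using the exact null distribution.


Step 1: Enumerate the 21 unordered pairs (i,j) with i<j and classify each by sign(x_j-x_i) * sign(y_j-y_i).
  (1,2):dx=+4,dy=+3->C; (1,3):dx=+5,dy=+2->C; (1,4):dx=+7,dy=+8->C; (1,5):dx=+2,dy=+6->C
  (1,6):dx=+9,dy=+9->C; (1,7):dx=+10,dy=+11->C; (2,3):dx=+1,dy=-1->D; (2,4):dx=+3,dy=+5->C
  (2,5):dx=-2,dy=+3->D; (2,6):dx=+5,dy=+6->C; (2,7):dx=+6,dy=+8->C; (3,4):dx=+2,dy=+6->C
  (3,5):dx=-3,dy=+4->D; (3,6):dx=+4,dy=+7->C; (3,7):dx=+5,dy=+9->C; (4,5):dx=-5,dy=-2->C
  (4,6):dx=+2,dy=+1->C; (4,7):dx=+3,dy=+3->C; (5,6):dx=+7,dy=+3->C; (5,7):dx=+8,dy=+5->C
  (6,7):dx=+1,dy=+2->C
Step 2: C = 18, D = 3, total pairs = 21.
Step 3: tau = (C - D)/(n(n-1)/2) = (18 - 3)/21 = 0.714286.
Step 4: Exact two-sided p-value (enumerate n! = 5040 permutations of y under H0): p = 0.030159.
Step 5: alpha = 0.05. reject H0.

tau_b = 0.7143 (C=18, D=3), p = 0.030159, reject H0.


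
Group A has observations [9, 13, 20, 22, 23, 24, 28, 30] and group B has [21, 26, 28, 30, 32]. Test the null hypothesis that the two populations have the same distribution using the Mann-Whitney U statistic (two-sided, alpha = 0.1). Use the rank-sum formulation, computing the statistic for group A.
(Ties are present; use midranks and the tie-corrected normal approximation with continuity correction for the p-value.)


Step 1: Combine and sort all 13 observations; assign midranks.
sorted (value, group): (9,X), (13,X), (20,X), (21,Y), (22,X), (23,X), (24,X), (26,Y), (28,X), (28,Y), (30,X), (30,Y), (32,Y)
ranks: 9->1, 13->2, 20->3, 21->4, 22->5, 23->6, 24->7, 26->8, 28->9.5, 28->9.5, 30->11.5, 30->11.5, 32->13
Step 2: Rank sum for X: R1 = 1 + 2 + 3 + 5 + 6 + 7 + 9.5 + 11.5 = 45.
Step 3: U_X = R1 - n1(n1+1)/2 = 45 - 8*9/2 = 45 - 36 = 9.
       U_Y = n1*n2 - U_X = 40 - 9 = 31.
Step 4: Ties are present, so use the tie-corrected normal approximation (with continuity correction) for the p-value.
Step 5: p-value = 0.123248; compare to alpha = 0.1. fail to reject H0.

U_X = 9, p = 0.123248, fail to reject H0 at alpha = 0.1.


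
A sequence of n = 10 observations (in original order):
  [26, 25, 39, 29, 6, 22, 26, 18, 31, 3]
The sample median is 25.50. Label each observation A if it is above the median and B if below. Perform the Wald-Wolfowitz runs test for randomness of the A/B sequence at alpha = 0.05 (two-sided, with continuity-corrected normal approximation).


Step 1: Compute median = 25.50; label A = above, B = below.
Labels in order: ABAABBABAB  (n_A = 5, n_B = 5)
Step 2: Count runs R = 8.
Step 3: Under H0 (random ordering), E[R] = 2*n_A*n_B/(n_A+n_B) + 1 = 2*5*5/10 + 1 = 6.0000.
        Var[R] = 2*n_A*n_B*(2*n_A*n_B - n_A - n_B) / ((n_A+n_B)^2 * (n_A+n_B-1)) = 2000/900 = 2.2222.
        SD[R] = 1.4907.
Step 4: Continuity-corrected z = (R - 0.5 - E[R]) / SD[R] = (8 - 0.5 - 6.0000) / 1.4907 = 1.0062.
Step 5: Two-sided p-value via normal approximation = 2*(1 - Phi(|z|)) = 0.314305.
Step 6: alpha = 0.05. fail to reject H0.

R = 8, z = 1.0062, p = 0.314305, fail to reject H0.


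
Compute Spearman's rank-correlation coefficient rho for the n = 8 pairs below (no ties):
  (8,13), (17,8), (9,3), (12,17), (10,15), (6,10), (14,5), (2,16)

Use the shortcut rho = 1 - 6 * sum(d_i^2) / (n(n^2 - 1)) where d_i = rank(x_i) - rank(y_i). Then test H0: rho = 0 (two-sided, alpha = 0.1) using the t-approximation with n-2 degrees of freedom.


Step 1: Rank x and y separately (midranks; no ties here).
rank(x): 8->3, 17->8, 9->4, 12->6, 10->5, 6->2, 14->7, 2->1
rank(y): 13->5, 8->3, 3->1, 17->8, 15->6, 10->4, 5->2, 16->7
Step 2: d_i = R_x(i) - R_y(i); compute d_i^2.
  (3-5)^2=4, (8-3)^2=25, (4-1)^2=9, (6-8)^2=4, (5-6)^2=1, (2-4)^2=4, (7-2)^2=25, (1-7)^2=36
sum(d^2) = 108.
Step 3: rho = 1 - 6*108 / (8*(8^2 - 1)) = 1 - 648/504 = -0.285714.
Step 4: Under H0, t = rho * sqrt((n-2)/(1-rho^2)) = -0.7303 ~ t(6).
Step 5: Two-sided p-value from the t-distribution with 6 df = 0.492726.
Step 6: alpha = 0.1. fail to reject H0.

rho = -0.2857, p = 0.492726, fail to reject H0 at alpha = 0.1.


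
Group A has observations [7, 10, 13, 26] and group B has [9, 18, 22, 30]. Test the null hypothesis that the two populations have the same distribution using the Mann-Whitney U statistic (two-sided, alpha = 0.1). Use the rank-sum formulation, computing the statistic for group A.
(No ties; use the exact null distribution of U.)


Step 1: Combine and sort all 8 observations; assign midranks.
sorted (value, group): (7,X), (9,Y), (10,X), (13,X), (18,Y), (22,Y), (26,X), (30,Y)
ranks: 7->1, 9->2, 10->3, 13->4, 18->5, 22->6, 26->7, 30->8
Step 2: Rank sum for X: R1 = 1 + 3 + 4 + 7 = 15.
Step 3: U_X = R1 - n1(n1+1)/2 = 15 - 4*5/2 = 15 - 10 = 5.
       U_Y = n1*n2 - U_X = 16 - 5 = 11.
Step 4: No ties, so the exact null distribution of U (based on enumerating the C(8,4) = 70 equally likely rank assignments) gives the two-sided p-value.
Step 5: p-value = 0.485714; compare to alpha = 0.1. fail to reject H0.

U_X = 5, p = 0.485714, fail to reject H0 at alpha = 0.1.


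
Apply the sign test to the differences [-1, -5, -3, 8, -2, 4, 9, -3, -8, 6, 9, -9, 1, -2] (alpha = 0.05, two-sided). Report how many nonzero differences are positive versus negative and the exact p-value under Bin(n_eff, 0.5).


Step 1: Discard zero differences. Original n = 14; n_eff = number of nonzero differences = 14.
Nonzero differences (with sign): -1, -5, -3, +8, -2, +4, +9, -3, -8, +6, +9, -9, +1, -2
Step 2: Count signs: positive = 6, negative = 8.
Step 3: Under H0: P(positive) = 0.5, so the number of positives S ~ Bin(14, 0.5).
Step 4: Two-sided exact p-value = sum of Bin(14,0.5) probabilities at or below the observed probability = 0.790527.
Step 5: alpha = 0.05. fail to reject H0.

n_eff = 14, pos = 6, neg = 8, p = 0.790527, fail to reject H0.


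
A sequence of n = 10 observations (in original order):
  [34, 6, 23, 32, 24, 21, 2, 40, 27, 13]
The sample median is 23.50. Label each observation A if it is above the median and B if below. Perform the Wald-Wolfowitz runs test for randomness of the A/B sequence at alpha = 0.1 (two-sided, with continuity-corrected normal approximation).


Step 1: Compute median = 23.50; label A = above, B = below.
Labels in order: ABBAABBAAB  (n_A = 5, n_B = 5)
Step 2: Count runs R = 6.
Step 3: Under H0 (random ordering), E[R] = 2*n_A*n_B/(n_A+n_B) + 1 = 2*5*5/10 + 1 = 6.0000.
        Var[R] = 2*n_A*n_B*(2*n_A*n_B - n_A - n_B) / ((n_A+n_B)^2 * (n_A+n_B-1)) = 2000/900 = 2.2222.
        SD[R] = 1.4907.
Step 4: R = E[R], so z = 0 with no continuity correction.
Step 5: Two-sided p-value via normal approximation = 2*(1 - Phi(|z|)) = 1.000000.
Step 6: alpha = 0.1. fail to reject H0.

R = 6, z = 0.0000, p = 1.000000, fail to reject H0.


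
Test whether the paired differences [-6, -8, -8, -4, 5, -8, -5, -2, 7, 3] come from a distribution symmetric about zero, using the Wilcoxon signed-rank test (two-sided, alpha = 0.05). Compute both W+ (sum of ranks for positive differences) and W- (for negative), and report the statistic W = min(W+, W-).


Step 1: Drop any zero differences (none here) and take |d_i|.
|d| = [6, 8, 8, 4, 5, 8, 5, 2, 7, 3]
Step 2: Midrank |d_i| (ties get averaged ranks).
ranks: |6|->6, |8|->9, |8|->9, |4|->3, |5|->4.5, |8|->9, |5|->4.5, |2|->1, |7|->7, |3|->2
Step 3: Attach original signs; sum ranks with positive sign and with negative sign.
W+ = 4.5 + 7 + 2 = 13.5
W- = 6 + 9 + 9 + 3 + 9 + 4.5 + 1 = 41.5
(Check: W+ + W- = 55 should equal n(n+1)/2 = 55.)
Step 4: Test statistic W = min(W+, W-) = 13.5.
Step 5: Ties in |d|, so use the tie-corrected normal approximation.
        E[W] = n(n+1)/4 = 10*11/4 = 27.5.
        Tie groups: |d|=5 (t=2), |d|=8 (t=3); sum(t^3 - t) = 30.
        Var[W] = n(n+1)(2n+1)/24 - sum(t^3-t)/48 = 2310/24 - 30/48 = 95.625.
        z = (W - E[W]) / sqrt(Var[W]) = (13.5 - 27.5) / 9.7788 = -1.4317.
        Two-sided p = 2*Phi(z) = 0.152239.
Step 6: alpha = 0.05. fail to reject H0.

W+ = 13.5, W- = 41.5, W = min = 13.5, p = 0.152239, fail to reject H0.


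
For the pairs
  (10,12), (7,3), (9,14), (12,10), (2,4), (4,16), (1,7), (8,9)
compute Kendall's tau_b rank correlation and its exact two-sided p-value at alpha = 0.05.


Step 1: Enumerate the 28 unordered pairs (i,j) with i<j and classify each by sign(x_j-x_i) * sign(y_j-y_i).
  (1,2):dx=-3,dy=-9->C; (1,3):dx=-1,dy=+2->D; (1,4):dx=+2,dy=-2->D; (1,5):dx=-8,dy=-8->C
  (1,6):dx=-6,dy=+4->D; (1,7):dx=-9,dy=-5->C; (1,8):dx=-2,dy=-3->C; (2,3):dx=+2,dy=+11->C
  (2,4):dx=+5,dy=+7->C; (2,5):dx=-5,dy=+1->D; (2,6):dx=-3,dy=+13->D; (2,7):dx=-6,dy=+4->D
  (2,8):dx=+1,dy=+6->C; (3,4):dx=+3,dy=-4->D; (3,5):dx=-7,dy=-10->C; (3,6):dx=-5,dy=+2->D
  (3,7):dx=-8,dy=-7->C; (3,8):dx=-1,dy=-5->C; (4,5):dx=-10,dy=-6->C; (4,6):dx=-8,dy=+6->D
  (4,7):dx=-11,dy=-3->C; (4,8):dx=-4,dy=-1->C; (5,6):dx=+2,dy=+12->C; (5,7):dx=-1,dy=+3->D
  (5,8):dx=+6,dy=+5->C; (6,7):dx=-3,dy=-9->C; (6,8):dx=+4,dy=-7->D; (7,8):dx=+7,dy=+2->C
Step 2: C = 17, D = 11, total pairs = 28.
Step 3: tau = (C - D)/(n(n-1)/2) = (17 - 11)/28 = 0.214286.
Step 4: Exact two-sided p-value (enumerate n! = 40320 permutations of y under H0): p = 0.548413.
Step 5: alpha = 0.05. fail to reject H0.

tau_b = 0.2143 (C=17, D=11), p = 0.548413, fail to reject H0.


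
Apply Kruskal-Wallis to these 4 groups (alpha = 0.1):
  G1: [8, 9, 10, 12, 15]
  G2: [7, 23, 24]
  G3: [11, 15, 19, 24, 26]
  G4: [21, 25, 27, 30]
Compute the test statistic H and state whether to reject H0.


Step 1: Combine all N = 17 observations and assign midranks.
sorted (value, group, rank): (7,G2,1), (8,G1,2), (9,G1,3), (10,G1,4), (11,G3,5), (12,G1,6), (15,G1,7.5), (15,G3,7.5), (19,G3,9), (21,G4,10), (23,G2,11), (24,G2,12.5), (24,G3,12.5), (25,G4,14), (26,G3,15), (27,G4,16), (30,G4,17)
Step 2: Sum ranks within each group.
R_1 = 22.5 (n_1 = 5)
R_2 = 24.5 (n_2 = 3)
R_3 = 49 (n_3 = 5)
R_4 = 57 (n_4 = 4)
Step 3: H = 12/(N(N+1)) * sum(R_i^2/n_i) - 3(N+1)
     = 12/(17*18) * (22.5^2/5 + 24.5^2/3 + 49^2/5 + 57^2/4) - 3*18
     = 0.039216 * 1593.78 - 54
     = 8.501307.
Step 4: Ties present; correction factor C = 1 - 12/(17^3 - 17) = 0.997549. Corrected H = 8.501307 / 0.997549 = 8.522195.
Step 5: Under H0, H ~ chi^2(3); p-value = 0.036367.
Step 6: alpha = 0.1. reject H0.

H = 8.5222, df = 3, p = 0.036367, reject H0.


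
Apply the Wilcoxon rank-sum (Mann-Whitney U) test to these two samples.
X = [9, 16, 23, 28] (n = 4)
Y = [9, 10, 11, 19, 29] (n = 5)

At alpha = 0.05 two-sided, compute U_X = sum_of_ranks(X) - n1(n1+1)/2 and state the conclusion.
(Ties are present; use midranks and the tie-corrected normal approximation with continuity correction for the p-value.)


Step 1: Combine and sort all 9 observations; assign midranks.
sorted (value, group): (9,X), (9,Y), (10,Y), (11,Y), (16,X), (19,Y), (23,X), (28,X), (29,Y)
ranks: 9->1.5, 9->1.5, 10->3, 11->4, 16->5, 19->6, 23->7, 28->8, 29->9
Step 2: Rank sum for X: R1 = 1.5 + 5 + 7 + 8 = 21.5.
Step 3: U_X = R1 - n1(n1+1)/2 = 21.5 - 4*5/2 = 21.5 - 10 = 11.5.
       U_Y = n1*n2 - U_X = 20 - 11.5 = 8.5.
Step 4: Ties are present, so use the tie-corrected normal approximation (with continuity correction) for the p-value.
Step 5: p-value = 0.805701; compare to alpha = 0.05. fail to reject H0.

U_X = 11.5, p = 0.805701, fail to reject H0 at alpha = 0.05.


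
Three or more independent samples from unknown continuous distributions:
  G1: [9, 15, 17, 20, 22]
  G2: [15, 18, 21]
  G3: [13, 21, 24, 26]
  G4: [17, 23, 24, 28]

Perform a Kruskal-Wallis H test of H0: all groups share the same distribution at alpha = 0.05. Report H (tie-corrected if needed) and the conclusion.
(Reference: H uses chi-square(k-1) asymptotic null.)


Step 1: Combine all N = 16 observations and assign midranks.
sorted (value, group, rank): (9,G1,1), (13,G3,2), (15,G1,3.5), (15,G2,3.5), (17,G1,5.5), (17,G4,5.5), (18,G2,7), (20,G1,8), (21,G2,9.5), (21,G3,9.5), (22,G1,11), (23,G4,12), (24,G3,13.5), (24,G4,13.5), (26,G3,15), (28,G4,16)
Step 2: Sum ranks within each group.
R_1 = 29 (n_1 = 5)
R_2 = 20 (n_2 = 3)
R_3 = 40 (n_3 = 4)
R_4 = 47 (n_4 = 4)
Step 3: H = 12/(N(N+1)) * sum(R_i^2/n_i) - 3(N+1)
     = 12/(16*17) * (29^2/5 + 20^2/3 + 40^2/4 + 47^2/4) - 3*17
     = 0.044118 * 1253.78 - 51
     = 4.313971.
Step 4: Ties present; correction factor C = 1 - 24/(16^3 - 16) = 0.994118. Corrected H = 4.313971 / 0.994118 = 4.339497.
Step 5: Under H0, H ~ chi^2(3); p-value = 0.227061.
Step 6: alpha = 0.05. fail to reject H0.

H = 4.3395, df = 3, p = 0.227061, fail to reject H0.


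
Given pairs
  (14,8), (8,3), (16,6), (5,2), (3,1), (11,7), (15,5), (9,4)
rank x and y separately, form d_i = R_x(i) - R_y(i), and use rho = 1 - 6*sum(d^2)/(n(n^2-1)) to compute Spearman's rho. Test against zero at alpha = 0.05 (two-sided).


Step 1: Rank x and y separately (midranks; no ties here).
rank(x): 14->6, 8->3, 16->8, 5->2, 3->1, 11->5, 15->7, 9->4
rank(y): 8->8, 3->3, 6->6, 2->2, 1->1, 7->7, 5->5, 4->4
Step 2: d_i = R_x(i) - R_y(i); compute d_i^2.
  (6-8)^2=4, (3-3)^2=0, (8-6)^2=4, (2-2)^2=0, (1-1)^2=0, (5-7)^2=4, (7-5)^2=4, (4-4)^2=0
sum(d^2) = 16.
Step 3: rho = 1 - 6*16 / (8*(8^2 - 1)) = 1 - 96/504 = 0.809524.
Step 4: Under H0, t = rho * sqrt((n-2)/(1-rho^2)) = 3.3776 ~ t(6).
Step 5: Two-sided p-value from the t-distribution with 6 df = 0.014903.
Step 6: alpha = 0.05. reject H0.

rho = 0.8095, p = 0.014903, reject H0 at alpha = 0.05.
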